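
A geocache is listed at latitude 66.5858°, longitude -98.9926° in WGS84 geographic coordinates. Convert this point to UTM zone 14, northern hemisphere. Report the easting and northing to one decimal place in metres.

Zone 14 central meridian λ₀ = 6×14 − 183 = -99°; Δλ = +0.0074°.
Transverse Mercator on WGS84 with k₀ = 0.9996 gives E = 500328.139 m, N = 7385207.484 m.

E 500328.1 m, N 7385207.5 m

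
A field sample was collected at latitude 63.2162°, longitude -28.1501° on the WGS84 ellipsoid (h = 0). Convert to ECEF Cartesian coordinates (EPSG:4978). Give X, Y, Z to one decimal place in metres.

X 2540966.4 m, Y -1359606.3 m, Z 5670878.0 m

WGS84: a = 6378137 m, e² = 0.006694380; N(φ) = a/√(1−e²sin²φ) = 6395219.057 m.
X = (N+h)·cosφ·cosλ = 2540966.381 m; Y = (N+h)·cosφ·sinλ = -1359606.329 m; Z = (N(1−e²)+h)·sinφ = 5670878.023 m.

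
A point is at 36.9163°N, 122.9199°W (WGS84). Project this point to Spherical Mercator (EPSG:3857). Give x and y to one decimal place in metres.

Web Mercator is spherical with R = a = 6378137 m.
x = R·λ = 6378137 × -2.145356971 = -13683380.676 m.
y = R·ln tan(π/4 + φ/2) = 6378137 × 0.694159831 = 4427446.499 m.

x -13683380.7 m, y 4427446.5 m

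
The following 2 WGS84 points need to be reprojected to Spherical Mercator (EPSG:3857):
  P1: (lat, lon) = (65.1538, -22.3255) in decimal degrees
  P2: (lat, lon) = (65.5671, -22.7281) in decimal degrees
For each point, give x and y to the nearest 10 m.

P1: x -2485260 m, y 9649000 m; P2: x -2530080 m, y 9759360 m

Web Mercator: x = R·λ, y = R·ln tan(π/4+φ/2), R = 6378137 m.
P1 (65.1538°, -22.3255°) → (-2485263.292, 9649000.201) m.
P2 (65.5671°, -22.7281°) → (-2530080.519, 9759358.742) m.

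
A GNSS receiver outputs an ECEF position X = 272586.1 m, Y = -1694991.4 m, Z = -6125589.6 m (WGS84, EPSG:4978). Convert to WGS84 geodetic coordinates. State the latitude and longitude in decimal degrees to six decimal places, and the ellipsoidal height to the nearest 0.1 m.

λ = atan2(Y, X) = -80.86399878°; p = √(X²+Y²) = 1716769.9 m.
Bowring's method on WGS84 (a = 6378137 m, b = 6356752.314 m) gives φ = -74.44350024°, h = 3312.689 m.

lat -74.443500°, lon -80.863999°, h 3312.7 m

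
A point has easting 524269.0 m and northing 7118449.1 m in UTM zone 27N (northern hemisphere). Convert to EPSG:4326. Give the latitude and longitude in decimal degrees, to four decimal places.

lat 64.1915°, lon -20.5004°

Zone 27N: λ₀ = -21°, k₀ = 0.9996, false easting 500000 m.
Meridian distance M = (N − FN)/k₀ = 7121297.6 m.
Inverse transverse Mercator on WGS84 gives φ = 64.19150023°, λ = -20.50039897°.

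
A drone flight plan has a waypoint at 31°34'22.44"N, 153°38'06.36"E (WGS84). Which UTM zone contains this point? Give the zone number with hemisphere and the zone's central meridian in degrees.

Zone 56N, central meridian 153°

UTM zone = ⌊(λ + 180)/6⌋ + 1; 153.6351° ∈ [150°, 156°) → zone 56.
Hemisphere: N (φ ≥ 0).
Central meridian λ₀ = 6×56 − 183 = 153°.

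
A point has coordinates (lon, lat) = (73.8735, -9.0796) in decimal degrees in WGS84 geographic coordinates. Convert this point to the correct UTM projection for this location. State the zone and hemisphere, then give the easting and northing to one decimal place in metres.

Longitude 73.8735° lies in the 6° band [72°, 78°), giving zone 43; latitude is south of the equator, so 43S.
Zone 43 central meridian λ₀ = 6×43 − 183 = 75°; Δλ = -1.1265°.
Transverse Mercator on WGS84 with k₀ = 0.9996 gives E = 376201.449 m, N = 8996155.379 m.

Zone 43S: E 376201.4 m, N 8996155.4 m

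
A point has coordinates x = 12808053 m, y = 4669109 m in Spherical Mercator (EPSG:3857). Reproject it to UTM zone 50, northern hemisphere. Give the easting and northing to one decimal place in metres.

Web Mercator inverse (R = 6378137 m) → φ = 38.63209839°, λ = 115.05669770°.
UTM 50N forward: E = 330850.881 m, N = 4277742.685 m.

E 330850.9 m, N 4277742.7 m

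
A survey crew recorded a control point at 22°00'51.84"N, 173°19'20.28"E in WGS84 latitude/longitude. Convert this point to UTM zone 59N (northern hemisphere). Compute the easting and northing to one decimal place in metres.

Zone 59 central meridian λ₀ = 6×59 − 183 = 171°; Δλ = +2.3223°.
Transverse Mercator on WGS84 with k₀ = 0.9996 gives E = 739733.079 m, N = 2436242.646 m.

E 739733.1 m, N 2436242.6 m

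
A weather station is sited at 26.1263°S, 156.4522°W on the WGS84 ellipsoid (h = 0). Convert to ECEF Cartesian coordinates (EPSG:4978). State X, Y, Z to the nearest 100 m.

X -5253000 m, Y -2289300 m, Z -2791600 m

WGS84: a = 6378137 m, e² = 0.006694380; N(φ) = a/√(1−e²sin²φ) = 6382280.773 m.
X = (N+h)·cosφ·cosλ = -5253006.369 m; Y = (N+h)·cosφ·sinλ = -2289285.026 m; Z = (N(1−e²)+h)·sinφ = -2791631.682 m.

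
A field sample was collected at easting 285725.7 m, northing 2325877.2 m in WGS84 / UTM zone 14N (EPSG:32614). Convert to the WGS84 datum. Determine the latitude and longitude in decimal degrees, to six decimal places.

Zone 14N: λ₀ = -99°, k₀ = 0.9996, false easting 500000 m.
Meridian distance M = (N − FN)/k₀ = 2326807.9 m.
Inverse transverse Mercator on WGS84 gives φ = 21.02119985°, λ = -101.06169961°.

lat 21.021200°, lon -101.061700°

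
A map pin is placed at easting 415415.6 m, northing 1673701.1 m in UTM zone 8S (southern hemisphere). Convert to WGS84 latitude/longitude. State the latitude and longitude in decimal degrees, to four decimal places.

lat -75.0054°, lon -137.9299°

Zone 8S: λ₀ = -135°, k₀ = 0.9996, false easting 500000 m, false northing 10000000 m.
Meridian distance M = (N − FN)/k₀ = -8329630.8 m.
Inverse transverse Mercator on WGS84 gives φ = -75.00540037°, λ = -137.92989958°.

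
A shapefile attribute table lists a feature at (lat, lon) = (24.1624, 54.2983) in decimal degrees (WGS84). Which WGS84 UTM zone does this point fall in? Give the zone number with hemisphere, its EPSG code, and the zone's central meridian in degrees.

UTM zone = ⌊(λ + 180)/6⌋ + 1; 54.2983° ∈ [54°, 60°) → zone 40.
Hemisphere: N (φ ≥ 0).
Central meridian λ₀ = 6×40 − 183 = 57°.
EPSG code: 32640.

Zone 40N (EPSG:32640), central meridian 57°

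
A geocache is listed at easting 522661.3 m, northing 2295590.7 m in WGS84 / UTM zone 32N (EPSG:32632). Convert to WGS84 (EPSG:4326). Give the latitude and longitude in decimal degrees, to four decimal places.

Zone 32N: λ₀ = 9°, k₀ = 0.9996, false easting 500000 m.
Meridian distance M = (N − FN)/k₀ = 2296509.3 m.
Inverse transverse Mercator on WGS84 gives φ = 20.75989958°, λ = 9.21769973°.

lat 20.7599°, lon 9.2177°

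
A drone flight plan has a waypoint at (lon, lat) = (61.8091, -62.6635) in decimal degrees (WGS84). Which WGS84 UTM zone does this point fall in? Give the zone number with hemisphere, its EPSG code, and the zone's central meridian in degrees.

Zone 41S (EPSG:32741), central meridian 63°

UTM zone = ⌊(λ + 180)/6⌋ + 1; 61.8091° ∈ [60°, 66°) → zone 41.
Hemisphere: S (φ < 0).
Central meridian λ₀ = 6×41 − 183 = 63°.
EPSG code: 32741.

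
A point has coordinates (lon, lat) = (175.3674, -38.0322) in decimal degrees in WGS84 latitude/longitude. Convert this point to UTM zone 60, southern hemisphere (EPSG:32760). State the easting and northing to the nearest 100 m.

E 356700 m, N 5789400 m

Zone 60 central meridian λ₀ = 6×60 − 183 = 177°; Δλ = -1.6326°.
Transverse Mercator on WGS84 with k₀ = 0.9996 gives E = 356720.062 m, N = 5789354.451 m.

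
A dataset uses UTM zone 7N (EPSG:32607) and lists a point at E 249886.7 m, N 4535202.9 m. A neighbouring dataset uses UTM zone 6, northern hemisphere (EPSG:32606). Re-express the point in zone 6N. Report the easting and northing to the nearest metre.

E 755065 m, N 4535373 m

UTM 7N → geographic: φ = 40.92969972°, λ = -143.97059951°.
UTM 6N (λ₀ = -147°) forward: E = 755064.774 m, N = 4535372.905 m.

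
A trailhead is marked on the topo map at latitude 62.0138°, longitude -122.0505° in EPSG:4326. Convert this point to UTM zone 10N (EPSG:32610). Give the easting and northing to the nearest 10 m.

E 549710 m, N 6876080 m

Zone 10 central meridian λ₀ = 6×10 − 183 = -123°; Δλ = +0.9495°.
Transverse Mercator on WGS84 with k₀ = 0.9996 gives E = 549708.464 m, N = 6876081.212 m.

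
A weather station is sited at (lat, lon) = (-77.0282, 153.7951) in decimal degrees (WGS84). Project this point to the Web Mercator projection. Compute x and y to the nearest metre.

x 17120392 m, y -13868061 m

Web Mercator is spherical with R = a = 6378137 m.
x = R·λ = 6378137 × 2.684230868 = 17120392.219 m.
y = R·ln tan(π/4 + φ/2) = 6378137 × -2.174312121 = -13868060.586 m.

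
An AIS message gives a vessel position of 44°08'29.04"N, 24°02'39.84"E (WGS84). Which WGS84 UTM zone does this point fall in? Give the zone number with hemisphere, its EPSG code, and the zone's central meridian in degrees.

UTM zone = ⌊(λ + 180)/6⌋ + 1; 24.0444° ∈ [24°, 30°) → zone 35.
Hemisphere: N (φ ≥ 0).
Central meridian λ₀ = 6×35 − 183 = 27°.
EPSG code: 32635.

Zone 35N (EPSG:32635), central meridian 27°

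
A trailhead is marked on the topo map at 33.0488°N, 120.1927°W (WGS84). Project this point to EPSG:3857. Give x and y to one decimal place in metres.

x -13379790.2 m, y 3901783.1 m

Web Mercator is spherical with R = a = 6378137 m.
x = R·λ = 6378137 × -2.097758352 = -13379790.161 m.
y = R·ln tan(π/4 + φ/2) = 6378137 × 0.611743388 = 3901783.140 m.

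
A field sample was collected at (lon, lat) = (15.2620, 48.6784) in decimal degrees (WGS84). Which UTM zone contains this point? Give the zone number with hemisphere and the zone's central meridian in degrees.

Zone 33N, central meridian 15°

UTM zone = ⌊(λ + 180)/6⌋ + 1; 15.2620° ∈ [12°, 18°) → zone 33.
Hemisphere: N (φ ≥ 0).
Central meridian λ₀ = 6×33 − 183 = 15°.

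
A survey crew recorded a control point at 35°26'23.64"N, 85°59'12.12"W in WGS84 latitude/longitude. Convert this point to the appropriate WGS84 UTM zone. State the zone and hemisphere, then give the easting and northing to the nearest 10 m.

Longitude -85.9867° lies in the 6° band [-90°, -84°), giving zone 16; latitude is north of the equator, so 16N.
Zone 16 central meridian λ₀ = 6×16 − 183 = -87°; Δλ = +1.0133°.
Transverse Mercator on WGS84 with k₀ = 0.9996 gives E = 591969.305 m, N = 3922299.672 m.

Zone 16N: E 591970 m, N 3922300 m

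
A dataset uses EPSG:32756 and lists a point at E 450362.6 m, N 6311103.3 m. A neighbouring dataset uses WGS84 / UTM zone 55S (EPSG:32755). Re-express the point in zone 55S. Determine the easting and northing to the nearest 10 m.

E 1009020 m, N 6297860 m

UTM 56S → geographic: φ = -33.33809960°, λ = 152.46659976°.
UTM 55S (λ₀ = 147°) forward: E = 1009018.032 m, N = 6297860.467 m.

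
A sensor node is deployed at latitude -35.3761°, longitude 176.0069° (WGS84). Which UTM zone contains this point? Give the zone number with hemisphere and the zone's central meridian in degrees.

Zone 60S, central meridian 177°

UTM zone = ⌊(λ + 180)/6⌋ + 1; 176.0069° ∈ [174°, 180°) → zone 60.
Hemisphere: S (φ < 0).
Central meridian λ₀ = 6×60 − 183 = 177°.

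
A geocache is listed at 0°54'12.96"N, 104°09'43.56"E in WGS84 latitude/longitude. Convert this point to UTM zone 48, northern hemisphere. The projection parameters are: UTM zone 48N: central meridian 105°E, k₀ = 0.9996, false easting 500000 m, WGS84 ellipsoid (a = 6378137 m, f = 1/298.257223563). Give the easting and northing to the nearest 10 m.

E 406770 m, N 99890 m

Zone 48 central meridian λ₀ = 6×48 − 183 = 105°; Δλ = -0.8379°.
Transverse Mercator on WGS84 with k₀ = 0.9996 gives E = 406770.882 m, N = 99885.784 m.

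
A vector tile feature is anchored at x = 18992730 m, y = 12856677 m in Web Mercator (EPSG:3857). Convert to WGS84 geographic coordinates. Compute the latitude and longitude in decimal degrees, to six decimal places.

R = 6378137 m. λ = x/R = 170.61459646°.
φ = 2·arctan(exp(y/R)) − 90° = 2·arctan(7.50629) − 90° = 74.82329908°.

lat 74.823299°, lon 170.614596°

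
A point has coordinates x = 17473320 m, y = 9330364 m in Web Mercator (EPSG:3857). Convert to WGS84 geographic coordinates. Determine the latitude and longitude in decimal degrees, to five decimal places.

R = 6378137 m. λ = x/R = 156.96550420°.
φ = 2·arctan(exp(y/R)) − 90° = 2·arctan(4.31832) − 90° = 63.92349849°.

lat 63.92350°, lon 156.96550°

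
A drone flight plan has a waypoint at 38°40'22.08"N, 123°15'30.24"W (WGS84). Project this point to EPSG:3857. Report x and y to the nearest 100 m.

Web Mercator is spherical with R = a = 6378137 m.
x = R·λ = 6378137 × -2.151264911 = -13721062.324 m.
y = R·ln tan(π/4 + φ/2) = 6378137 × 0.732958662 = 4674910.765 m.

x -13721100 m, y 4674900 m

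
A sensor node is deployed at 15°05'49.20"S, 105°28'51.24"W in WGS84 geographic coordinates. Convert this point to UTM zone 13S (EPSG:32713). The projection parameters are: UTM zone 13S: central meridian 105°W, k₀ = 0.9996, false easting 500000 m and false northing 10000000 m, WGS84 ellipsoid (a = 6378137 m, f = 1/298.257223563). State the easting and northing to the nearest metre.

Zone 13 central meridian λ₀ = 6×13 − 183 = -105°; Δλ = -0.4809°.
Transverse Mercator on WGS84 with k₀ = 0.9996 gives E = 448322.510 m, N = 8330888.844 m.

E 448323 m, N 8330889 m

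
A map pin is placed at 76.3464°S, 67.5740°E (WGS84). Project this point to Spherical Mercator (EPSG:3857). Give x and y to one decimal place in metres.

x 7522303.3 m, y -13538379.9 m

Web Mercator is spherical with R = a = 6378137 m.
x = R·λ = 6378137 × 1.179388789 = 7522303.271 m.
y = R·ln tan(π/4 + φ/2) = 6378137 × -2.122622932 = -13538379.859 m.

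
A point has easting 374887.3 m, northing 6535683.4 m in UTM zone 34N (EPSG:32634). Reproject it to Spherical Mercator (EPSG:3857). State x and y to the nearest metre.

Unproject from UTM 34N (λ₀ = 21°) → φ = 58.94250008°, λ = 18.82570040°.
Web Mercator (R = 6378137 m): x = 2095667.382 m, y = 8167969.311 m.

x 2095667 m, y 8167969 m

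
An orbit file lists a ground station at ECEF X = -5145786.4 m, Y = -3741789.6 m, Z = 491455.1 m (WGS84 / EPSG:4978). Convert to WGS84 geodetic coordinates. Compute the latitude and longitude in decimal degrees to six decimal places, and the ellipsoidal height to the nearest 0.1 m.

lat 4.446600°, lon -143.977000°, h 3341.1 m

λ = atan2(Y, X) = -143.97700011°; p = √(X²+Y²) = 6362397.9 m.
Bowring's method on WGS84 (a = 6378137 m, b = 6356752.314 m) gives φ = 4.44660022°, h = 3341.051 m.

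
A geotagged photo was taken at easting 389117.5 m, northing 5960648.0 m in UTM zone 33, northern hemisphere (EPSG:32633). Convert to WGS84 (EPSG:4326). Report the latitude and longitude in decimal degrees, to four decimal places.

lat 53.7826°, lon 13.3171°

Zone 33N: λ₀ = 15°, k₀ = 0.9996, false easting 500000 m.
Meridian distance M = (N − FN)/k₀ = 5963033.2 m.
Inverse transverse Mercator on WGS84 gives φ = 53.78259982°, λ = 13.31709988°.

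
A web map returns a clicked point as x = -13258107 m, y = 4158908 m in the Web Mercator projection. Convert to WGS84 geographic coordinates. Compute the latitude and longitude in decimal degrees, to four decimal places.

lat 34.9634°, lon -119.0996°

R = 6378137 m. λ = x/R = -119.09960157°.
φ = 2·arctan(exp(y/R)) − 90° = 2·arctan(1.91948) − 90° = 34.96339660°.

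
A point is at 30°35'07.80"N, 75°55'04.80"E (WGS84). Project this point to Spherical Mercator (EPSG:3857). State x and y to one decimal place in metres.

x 8451153.1 m, y 3579034.6 m

Web Mercator is spherical with R = a = 6378137 m.
x = R·λ = 6378137 × 1.325019062 = 8451153.102 m.
y = R·ln tan(π/4 + φ/2) = 6378137 × 0.561141070 = 3579034.620 m.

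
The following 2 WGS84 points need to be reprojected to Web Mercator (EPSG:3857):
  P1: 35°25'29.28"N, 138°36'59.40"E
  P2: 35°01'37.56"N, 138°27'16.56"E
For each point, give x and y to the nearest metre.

P1: x 15430718 m, y 4221761 m; P2: x 15412696 m, y 4167565 m

Web Mercator: x = R·λ, y = R·ln tan(π/4+φ/2), R = 6378137 m.
P1 (35.4248°, 138.6165°) → (15430718.196, 4221760.668) m.
P2 (35.0271°, 138.4546°) → (15412695.570, 4167564.536) m.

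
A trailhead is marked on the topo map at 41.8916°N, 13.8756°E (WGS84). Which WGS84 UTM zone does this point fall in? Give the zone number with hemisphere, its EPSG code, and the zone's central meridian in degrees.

UTM zone = ⌊(λ + 180)/6⌋ + 1; 13.8756° ∈ [12°, 18°) → zone 33.
Hemisphere: N (φ ≥ 0).
Central meridian λ₀ = 6×33 − 183 = 15°.
EPSG code: 32633.

Zone 33N (EPSG:32633), central meridian 15°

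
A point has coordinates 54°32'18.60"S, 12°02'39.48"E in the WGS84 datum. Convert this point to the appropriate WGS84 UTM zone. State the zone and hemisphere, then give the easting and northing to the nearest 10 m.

Longitude 12.0443° lies in the 6° band [12°, 18°), giving zone 33; latitude is south of the equator, so 33S.
Zone 33 central meridian λ₀ = 6×33 − 183 = 15°; Δλ = -2.9557°.
Transverse Mercator on WGS84 with k₀ = 0.9996 gives E = 308791.991 m, N = 3952543.322 m.

Zone 33S: E 308790 m, N 3952540 m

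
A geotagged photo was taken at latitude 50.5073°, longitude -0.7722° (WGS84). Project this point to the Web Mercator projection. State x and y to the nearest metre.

x -85961 m, y 6534599 m

Web Mercator is spherical with R = a = 6378137 m.
x = R·λ = 6378137 × -0.013477432 = -85960.911 m.
y = R·ln tan(π/4 + φ/2) = 6378137 × 1.024531024 = 6534599.233 m.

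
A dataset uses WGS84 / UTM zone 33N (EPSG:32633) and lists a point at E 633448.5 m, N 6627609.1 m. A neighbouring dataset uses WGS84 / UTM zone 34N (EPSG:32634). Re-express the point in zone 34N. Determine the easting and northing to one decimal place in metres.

UTM 33N → geographic: φ = 59.76480023°, λ = 17.37600017°.
UTM 34N (λ₀ = 21°) forward: E = 296495.530 m, N = 6630781.198 m.

E 296495.5 m, N 6630781.2 m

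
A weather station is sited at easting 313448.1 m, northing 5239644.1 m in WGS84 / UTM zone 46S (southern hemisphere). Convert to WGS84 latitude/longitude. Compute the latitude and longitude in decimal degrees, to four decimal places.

lat -42.9730°, lon 90.7123°

Zone 46S: λ₀ = 93°, k₀ = 0.9996, false easting 500000 m, false northing 10000000 m.
Meridian distance M = (N − FN)/k₀ = -4762260.8 m.
Inverse transverse Mercator on WGS84 gives φ = -42.97300005°, λ = 90.71229962°.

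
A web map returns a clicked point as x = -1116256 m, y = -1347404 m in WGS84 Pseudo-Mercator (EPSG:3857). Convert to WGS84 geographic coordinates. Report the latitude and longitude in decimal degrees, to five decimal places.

R = 6378137 m. λ = x/R = -10.02749826°.
φ = 2·arctan(exp(y/R)) − 90° = 2·arctan(0.80957) − 90° = -12.01489850°.

lat -12.01490°, lon -10.02750°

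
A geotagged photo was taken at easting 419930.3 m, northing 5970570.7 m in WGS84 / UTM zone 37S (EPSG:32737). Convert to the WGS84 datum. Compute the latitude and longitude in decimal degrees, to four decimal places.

Zone 37S: λ₀ = 39°, k₀ = 0.9996, false easting 500000 m, false northing 10000000 m.
Meridian distance M = (N − FN)/k₀ = -4031041.7 m.
Inverse transverse Mercator on WGS84 gives φ = -36.40669984°, λ = 38.10699952°.

lat -36.4067°, lon 38.1070°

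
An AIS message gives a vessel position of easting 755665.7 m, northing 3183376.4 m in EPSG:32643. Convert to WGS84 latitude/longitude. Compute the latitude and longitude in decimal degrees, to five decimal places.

lat 28.75250°, lon 77.61820°

Zone 43N: λ₀ = 75°, k₀ = 0.9996, false easting 500000 m.
Meridian distance M = (N − FN)/k₀ = 3184650.3 m.
Inverse transverse Mercator on WGS84 gives φ = 28.75249996°, λ = 77.61819950°.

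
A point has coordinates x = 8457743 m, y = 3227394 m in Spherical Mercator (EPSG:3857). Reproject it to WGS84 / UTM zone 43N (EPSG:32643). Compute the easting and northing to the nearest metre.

Web Mercator inverse (R = 6378137 m) → φ = 27.82870084°, λ = 75.97719806°.
UTM 43N forward: E = 596234.739 m, N = 3078610.052 m.

E 596235 m, N 3078610 m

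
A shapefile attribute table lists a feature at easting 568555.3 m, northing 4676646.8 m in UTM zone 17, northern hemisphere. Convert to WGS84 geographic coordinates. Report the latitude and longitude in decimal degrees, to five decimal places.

lat 42.23900°, lon -80.16910°

Zone 17N: λ₀ = -81°, k₀ = 0.9996, false easting 500000 m.
Meridian distance M = (N − FN)/k₀ = 4678518.2 m.
Inverse transverse Mercator on WGS84 gives φ = 42.23899959°, λ = -80.16910001°.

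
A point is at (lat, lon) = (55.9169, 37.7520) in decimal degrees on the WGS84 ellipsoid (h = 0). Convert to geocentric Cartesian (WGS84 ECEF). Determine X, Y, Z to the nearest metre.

X 2832576 m, Y 2193373 m, Z 5259263 m

WGS84: a = 6378137 m, e² = 0.006694380; N(φ) = a/√(1−e²sin²φ) = 6392832.030 m.
X = (N+h)·cosφ·cosλ = 2832576.227 m; Y = (N+h)·cosφ·sinλ = 2193373.005 m; Z = (N(1−e²)+h)·sinφ = 5259262.775 m.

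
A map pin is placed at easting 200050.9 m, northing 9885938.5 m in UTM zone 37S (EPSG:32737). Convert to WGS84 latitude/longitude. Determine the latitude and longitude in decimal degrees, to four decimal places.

lat -1.0308°, lon 36.3050°

Zone 37S: λ₀ = 39°, k₀ = 0.9996, false easting 500000 m, false northing 10000000 m.
Meridian distance M = (N − FN)/k₀ = -114107.1 m.
Inverse transverse Mercator on WGS84 gives φ = -1.03080025°, λ = 36.30500015°.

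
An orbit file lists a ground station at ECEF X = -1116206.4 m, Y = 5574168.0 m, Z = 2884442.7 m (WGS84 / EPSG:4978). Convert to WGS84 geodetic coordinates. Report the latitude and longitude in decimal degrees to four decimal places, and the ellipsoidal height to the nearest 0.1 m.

lat 27.0585°, lon 101.3235°, h 996.1 m

λ = atan2(Y, X) = 101.32349985°; p = √(X²+Y²) = 5684827.7 m.
Bowring's method on WGS84 (a = 6378137 m, b = 6356752.314 m) gives φ = 27.05849964°, h = 996.105 m.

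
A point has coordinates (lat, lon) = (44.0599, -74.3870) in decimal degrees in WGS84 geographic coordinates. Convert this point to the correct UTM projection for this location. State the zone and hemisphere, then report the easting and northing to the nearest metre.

Longitude -74.3870° lies in the 6° band [-78°, -72°), giving zone 18; latitude is north of the equator, so 18N.
Zone 18 central meridian λ₀ = 6×18 − 183 = -75°; Δλ = +0.6130°.
Transverse Mercator on WGS84 with k₀ = 0.9996 gives E = 549097.290 m, N = 4878708.485 m.

Zone 18N: E 549097 m, N 4878708 m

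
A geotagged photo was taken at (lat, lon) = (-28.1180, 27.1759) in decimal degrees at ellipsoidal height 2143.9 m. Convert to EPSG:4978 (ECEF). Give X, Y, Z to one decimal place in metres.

X 5009794.8 m, Y 2572021.5 m, Z -2989055.5 m

WGS84: a = 6378137 m, e² = 0.006694380; N(φ) = a/√(1−e²sin²φ) = 6382884.155 m.
X = (N+h)·cosφ·cosλ = 5009794.761 m; Y = (N+h)·cosφ·sinλ = 2572021.541 m; Z = (N(1−e²)+h)·sinφ = -2989055.480 m.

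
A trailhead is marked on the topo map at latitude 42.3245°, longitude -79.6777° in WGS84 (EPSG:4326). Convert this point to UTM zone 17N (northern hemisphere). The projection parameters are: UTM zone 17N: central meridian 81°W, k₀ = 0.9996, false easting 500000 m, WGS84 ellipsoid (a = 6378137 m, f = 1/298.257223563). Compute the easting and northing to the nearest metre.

Zone 17 central meridian λ₀ = 6×17 − 183 = -81°; Δλ = +1.3223°.
Transverse Mercator on WGS84 with k₀ = 0.9996 gives E = 608952.522 m, N = 4686652.719 m.

E 608953 m, N 4686653 m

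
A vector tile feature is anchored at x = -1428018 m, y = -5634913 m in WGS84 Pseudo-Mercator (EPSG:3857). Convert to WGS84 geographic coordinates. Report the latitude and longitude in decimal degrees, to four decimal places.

lat -45.0850°, lon -12.8281°

R = 6378137 m. λ = x/R = -12.82810395°.
φ = 2·arctan(exp(y/R)) − 90° = 2·arctan(0.41334) − 90° = -45.08500040°.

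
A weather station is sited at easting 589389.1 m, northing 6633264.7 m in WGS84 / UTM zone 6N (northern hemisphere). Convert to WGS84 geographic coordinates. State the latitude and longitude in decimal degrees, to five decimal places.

lat 59.82740°, lon -145.40560°

Zone 6N: λ₀ = -147°, k₀ = 0.9996, false easting 500000 m.
Meridian distance M = (N − FN)/k₀ = 6635919.1 m.
Inverse transverse Mercator on WGS84 gives φ = 59.82739990°, λ = -145.40559930°.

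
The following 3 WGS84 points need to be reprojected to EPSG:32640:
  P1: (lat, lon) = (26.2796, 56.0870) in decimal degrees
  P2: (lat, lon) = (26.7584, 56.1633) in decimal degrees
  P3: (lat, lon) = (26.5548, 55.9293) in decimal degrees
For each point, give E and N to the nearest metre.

P1: E 408844 m, N 2906970 m; P2: E 416808 m, N 2959950 m; P3: E 393351 m, N 2937572 m

UTM zone 40N: λ₀ = 57°, k₀ = 0.9996.
P1 (26.2796°, 56.0870°) → (408844.108, 2906969.950) m.
P2 (26.7584°, 56.1633°) → (416808.212, 2959949.775) m.
P3 (26.5548°, 55.9293°) → (393351.415, 2937572.316) m.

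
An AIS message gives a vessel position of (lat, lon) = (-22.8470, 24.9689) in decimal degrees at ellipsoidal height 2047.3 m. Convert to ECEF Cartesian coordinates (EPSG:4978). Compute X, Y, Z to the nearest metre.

X 5332790 m, Y 2483198 m, Z -2461909 m

WGS84: a = 6378137 m, e² = 0.006694380; N(φ) = a/√(1−e²sin²φ) = 6381357.879 m.
X = (N+h)·cosφ·cosλ = 5332790.202 m; Y = (N+h)·cosφ·sinλ = 2483197.762 m; Z = (N(1−e²)+h)·sinφ = -2461908.687 m.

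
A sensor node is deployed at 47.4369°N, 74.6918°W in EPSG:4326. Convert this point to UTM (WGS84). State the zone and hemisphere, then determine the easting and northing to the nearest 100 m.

Longitude -74.6918° lies in the 6° band [-78°, -72°), giving zone 18; latitude is north of the equator, so 18N.
Zone 18 central meridian λ₀ = 6×18 − 183 = -75°; Δλ = +0.3082°.
Transverse Mercator on WGS84 with k₀ = 0.9996 gives E = 523239.387 m, N = 5253763.119 m.

Zone 18N: E 523200 m, N 5253800 m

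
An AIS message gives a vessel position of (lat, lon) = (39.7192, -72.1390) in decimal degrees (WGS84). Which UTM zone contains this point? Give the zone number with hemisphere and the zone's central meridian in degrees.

UTM zone = ⌊(λ + 180)/6⌋ + 1; -72.1390° ∈ [-78°, -72°) → zone 18.
Hemisphere: N (φ ≥ 0).
Central meridian λ₀ = 6×18 − 183 = -75°.

Zone 18N, central meridian -75°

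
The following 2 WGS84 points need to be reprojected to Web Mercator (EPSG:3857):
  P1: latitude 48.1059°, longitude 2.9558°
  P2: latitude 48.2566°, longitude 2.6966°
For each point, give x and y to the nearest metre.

Web Mercator: x = R·λ, y = R·ln tan(π/4+φ/2), R = 6378137 m.
P1 (48.1059°, 2.9558°) → (329038.151, 6124490.939) m.
P2 (48.2566°, 2.6966°) → (300184.139, 6149650.594) m.

P1: x 329038 m, y 6124491 m; P2: x 300184 m, y 6149651 m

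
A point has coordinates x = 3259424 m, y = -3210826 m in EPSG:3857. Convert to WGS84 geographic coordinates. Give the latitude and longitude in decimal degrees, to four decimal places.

lat -27.6970°, lon 29.2799°

R = 6378137 m. λ = x/R = 29.27990397°.
φ = 2·arctan(exp(y/R)) − 90° = 2·arctan(0.60447) − 90° = -27.69700117°.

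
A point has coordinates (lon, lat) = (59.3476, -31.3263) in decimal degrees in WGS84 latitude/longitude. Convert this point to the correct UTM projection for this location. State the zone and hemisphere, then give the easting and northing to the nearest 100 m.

Zone 40S: E 723400 m, N 6531900 m

Longitude 59.3476° lies in the 6° band [54°, 60°), giving zone 40; latitude is south of the equator, so 40S.
Zone 40 central meridian λ₀ = 6×40 − 183 = 57°; Δλ = +2.3476°.
Transverse Mercator on WGS84 with k₀ = 0.9996 gives E = 723378.295 m, N = 6531854.828 m.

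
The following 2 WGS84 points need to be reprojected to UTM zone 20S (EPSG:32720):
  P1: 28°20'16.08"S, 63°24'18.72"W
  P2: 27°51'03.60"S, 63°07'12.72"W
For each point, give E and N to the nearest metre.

UTM zone 20S: λ₀ = -63°, k₀ = 0.9996.
P1 (-28.3378°, -63.4052°) → (460284.461, 6865310.210) m.
P2 (-27.8510°, -63.1202°) → (488165.412, 6919297.144) m.

P1: E 460284 m, N 6865310 m; P2: E 488165 m, N 6919297 m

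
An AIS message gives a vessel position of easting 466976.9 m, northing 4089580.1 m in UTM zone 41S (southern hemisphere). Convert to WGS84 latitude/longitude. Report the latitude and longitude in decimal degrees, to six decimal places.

Zone 41S: λ₀ = 63°, k₀ = 0.9996, false easting 500000 m, false northing 10000000 m.
Meridian distance M = (N − FN)/k₀ = -5912785.0 m.
Inverse transverse Mercator on WGS84 gives φ = -53.34190045°, λ = 62.50399967°.

lat -53.341900°, lon 62.504000°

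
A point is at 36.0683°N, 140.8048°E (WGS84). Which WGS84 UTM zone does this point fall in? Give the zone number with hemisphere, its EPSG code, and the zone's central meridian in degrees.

Zone 54N (EPSG:32654), central meridian 141°

UTM zone = ⌊(λ + 180)/6⌋ + 1; 140.8048° ∈ [138°, 144°) → zone 54.
Hemisphere: N (φ ≥ 0).
Central meridian λ₀ = 6×54 − 183 = 141°.
EPSG code: 32654.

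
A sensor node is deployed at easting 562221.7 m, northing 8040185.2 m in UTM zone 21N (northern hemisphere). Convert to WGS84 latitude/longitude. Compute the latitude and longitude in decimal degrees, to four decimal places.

Zone 21N: λ₀ = -57°, k₀ = 0.9996, false easting 500000 m.
Meridian distance M = (N − FN)/k₀ = 8043402.6 m.
Inverse transverse Mercator on WGS84 gives φ = 72.45090012°, λ = -55.15090111°.

lat 72.4509°, lon -55.1509°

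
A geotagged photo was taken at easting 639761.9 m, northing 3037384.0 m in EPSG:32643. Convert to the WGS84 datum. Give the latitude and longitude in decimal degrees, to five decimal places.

lat 27.45280°, lon 76.41430°

Zone 43N: λ₀ = 75°, k₀ = 0.9996, false easting 500000 m.
Meridian distance M = (N − FN)/k₀ = 3038599.4 m.
Inverse transverse Mercator on WGS84 gives φ = 27.45280030°, λ = 76.41430032°.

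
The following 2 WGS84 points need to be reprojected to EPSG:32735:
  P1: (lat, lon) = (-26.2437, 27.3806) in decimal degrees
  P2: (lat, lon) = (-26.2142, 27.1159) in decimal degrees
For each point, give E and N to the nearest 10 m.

P1: E 538010 m, N 7097270 m; P2: E 511580 m, N 7100590 m

UTM zone 35S: λ₀ = 27°, k₀ = 0.9996.
P1 (-26.2437°, 27.3806°) → (538010.799, 7097271.645) m.
P2 (-26.2142°, 27.1159°) → (511577.891, 7100589.341) m.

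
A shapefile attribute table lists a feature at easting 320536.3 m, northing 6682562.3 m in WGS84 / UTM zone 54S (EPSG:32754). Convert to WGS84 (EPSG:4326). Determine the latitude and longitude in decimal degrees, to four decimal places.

Zone 54S: λ₀ = 141°, k₀ = 0.9996, false easting 500000 m, false northing 10000000 m.
Meridian distance M = (N − FN)/k₀ = -3318765.2 m.
Inverse transverse Mercator on WGS84 gives φ = -29.97470011°, λ = 139.13990034°.

lat -29.9747°, lon 139.1399°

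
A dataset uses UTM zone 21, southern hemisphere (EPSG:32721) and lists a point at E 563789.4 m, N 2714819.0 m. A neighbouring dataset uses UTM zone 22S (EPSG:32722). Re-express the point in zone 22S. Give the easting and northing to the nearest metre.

UTM 21S → geographic: φ = -65.68209958°, λ = -55.61170026°.
UTM 22S (λ₀ = -51°) forward: E = 288239.840 m, N = 2707751.592 m.

E 288240 m, N 2707752 m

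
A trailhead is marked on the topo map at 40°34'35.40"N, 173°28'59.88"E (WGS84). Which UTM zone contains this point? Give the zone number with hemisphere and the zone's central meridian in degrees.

Zone 59N, central meridian 171°

UTM zone = ⌊(λ + 180)/6⌋ + 1; 173.4833° ∈ [168°, 174°) → zone 59.
Hemisphere: N (φ ≥ 0).
Central meridian λ₀ = 6×59 − 183 = 171°.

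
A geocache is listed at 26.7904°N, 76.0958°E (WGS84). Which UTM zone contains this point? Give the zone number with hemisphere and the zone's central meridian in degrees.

UTM zone = ⌊(λ + 180)/6⌋ + 1; 76.0958° ∈ [72°, 78°) → zone 43.
Hemisphere: N (φ ≥ 0).
Central meridian λ₀ = 6×43 − 183 = 75°.

Zone 43N, central meridian 75°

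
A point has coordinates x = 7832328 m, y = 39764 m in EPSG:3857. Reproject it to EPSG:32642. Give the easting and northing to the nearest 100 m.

Web Mercator inverse (R = 6378137 m) → φ = 0.35720378°, λ = 70.35899953°.
UTM 42N forward: E = 651233.979 m, N = 39492.938 m.

E 651200 m, N 39500 m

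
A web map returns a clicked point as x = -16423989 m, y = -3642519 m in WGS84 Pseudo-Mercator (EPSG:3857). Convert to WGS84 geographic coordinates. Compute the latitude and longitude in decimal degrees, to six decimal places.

R = 6378137 m. λ = x/R = -147.53920345°.
φ = 2·arctan(exp(y/R)) − 90° = 2·arctan(0.56491) − 90° = -31.07519884°.

lat -31.075199°, lon -147.539203°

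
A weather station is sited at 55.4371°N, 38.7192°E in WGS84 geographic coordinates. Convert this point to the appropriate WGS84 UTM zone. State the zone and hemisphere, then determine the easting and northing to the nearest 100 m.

Longitude 38.7192° lies in the 6° band [36°, 42°), giving zone 37; latitude is north of the equator, so 37N.
Zone 37 central meridian λ₀ = 6×37 − 183 = 39°; Δλ = -0.2808°.
Transverse Mercator on WGS84 with k₀ = 0.9996 gives E = 482233.457 m, N = 6143469.080 m.

Zone 37N: E 482200 m, N 6143500 m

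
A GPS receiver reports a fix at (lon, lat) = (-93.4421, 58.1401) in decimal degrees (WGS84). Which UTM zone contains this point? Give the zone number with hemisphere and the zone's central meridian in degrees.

Zone 15N, central meridian -93°

UTM zone = ⌊(λ + 180)/6⌋ + 1; -93.4421° ∈ [-96°, -90°) → zone 15.
Hemisphere: N (φ ≥ 0).
Central meridian λ₀ = 6×15 − 183 = -93°.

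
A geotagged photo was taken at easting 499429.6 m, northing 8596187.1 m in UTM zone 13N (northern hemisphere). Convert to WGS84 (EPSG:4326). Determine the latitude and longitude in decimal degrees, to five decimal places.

Zone 13N: λ₀ = -105°, k₀ = 0.9996, false easting 500000 m.
Meridian distance M = (N − FN)/k₀ = 8599627.0 m.
Inverse transverse Mercator on WGS84 gives φ = 77.44279959°, λ = -105.02350200°.

lat 77.44280°, lon -105.02350°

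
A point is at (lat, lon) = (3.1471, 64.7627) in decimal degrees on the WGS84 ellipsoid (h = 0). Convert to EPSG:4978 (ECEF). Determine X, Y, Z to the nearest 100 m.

X 2715400 m, Y 5760700 m, Z 347800 m

WGS84: a = 6378137 m, e² = 0.006694380; N(φ) = a/√(1−e²sin²φ) = 6378201.346 m.
X = (N+h)·cosφ·cosλ = 2715361.268 m; Y = (N+h)·cosφ·sinλ = 5760698.993 m; Z = (N(1−e²)+h)·sinφ = 347816.858 m.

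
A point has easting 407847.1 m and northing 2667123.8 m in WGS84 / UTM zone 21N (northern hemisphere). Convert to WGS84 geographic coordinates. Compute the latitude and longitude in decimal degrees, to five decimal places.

Zone 21N: λ₀ = -57°, k₀ = 0.9996, false easting 500000 m.
Meridian distance M = (N − FN)/k₀ = 2668191.1 m.
Inverse transverse Mercator on WGS84 gives φ = 24.11379980°, λ = -57.90680003°.

lat 24.11380°, lon -57.90680°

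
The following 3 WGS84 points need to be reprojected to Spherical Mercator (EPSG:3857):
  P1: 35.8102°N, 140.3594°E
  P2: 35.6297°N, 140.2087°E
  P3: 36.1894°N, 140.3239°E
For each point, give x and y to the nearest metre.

Web Mercator: x = R·λ, y = R·ln tan(π/4+φ/2), R = 6378137 m.
P1 (35.8102°, 140.3594°) → (15624736.936, 4274536.515) m.
P2 (35.6297°, 140.2087°) → (15607961.089, 4249787.564) m.
P3 (36.1894°, 140.3239°) → (15620785.094, 4326713.913) m.

P1: x 15624737 m, y 4274537 m; P2: x 15607961 m, y 4249788 m; P3: x 15620785 m, y 4326714 m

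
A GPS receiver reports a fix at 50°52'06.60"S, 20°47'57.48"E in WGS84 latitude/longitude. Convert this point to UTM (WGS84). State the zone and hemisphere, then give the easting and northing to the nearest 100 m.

Longitude 20.7993° lies in the 6° band [18°, 24°), giving zone 34; latitude is south of the equator, so 34S.
Zone 34 central meridian λ₀ = 6×34 − 183 = 21°; Δλ = -0.2007°.
Transverse Mercator on WGS84 with k₀ = 0.9996 gives E = 485877.197 m, N = 4364779.056 m.

Zone 34S: E 485900 m, N 4364800 m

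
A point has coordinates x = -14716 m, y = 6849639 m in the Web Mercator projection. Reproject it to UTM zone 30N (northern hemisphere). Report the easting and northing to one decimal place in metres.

Web Mercator inverse (R = 6378137 m) → φ = 52.27300177°, λ = -0.13219608°.
UTM 30N forward: E = 695655.955 m, N = 5795277.225 m.

E 695656.0 m, N 5795277.2 m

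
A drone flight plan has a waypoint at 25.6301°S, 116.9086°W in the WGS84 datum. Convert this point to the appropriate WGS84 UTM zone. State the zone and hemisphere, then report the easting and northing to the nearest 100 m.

Zone 11S: E 509200 m, N 7165300 m

Longitude -116.9086° lies in the 6° band [-120°, -114°), giving zone 11; latitude is south of the equator, so 11S.
Zone 11 central meridian λ₀ = 6×11 − 183 = -117°; Δλ = +0.0914°.
Transverse Mercator on WGS84 with k₀ = 0.9996 gives E = 509175.557 m, N = 7165276.038 m.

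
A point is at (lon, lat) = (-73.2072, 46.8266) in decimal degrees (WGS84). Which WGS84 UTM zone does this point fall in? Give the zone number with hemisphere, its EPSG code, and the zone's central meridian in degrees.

UTM zone = ⌊(λ + 180)/6⌋ + 1; -73.2072° ∈ [-78°, -72°) → zone 18.
Hemisphere: N (φ ≥ 0).
Central meridian λ₀ = 6×18 − 183 = -75°.
EPSG code: 32618.

Zone 18N (EPSG:32618), central meridian -75°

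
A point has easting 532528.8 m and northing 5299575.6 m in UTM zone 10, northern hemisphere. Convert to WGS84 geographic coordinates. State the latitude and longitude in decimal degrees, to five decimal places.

Zone 10N: λ₀ = -123°, k₀ = 0.9996, false easting 500000 m.
Meridian distance M = (N − FN)/k₀ = 5301696.3 m.
Inverse transverse Mercator on WGS84 gives φ = 47.84870013°, λ = -122.56520021°.

lat 47.84870°, lon -122.56520°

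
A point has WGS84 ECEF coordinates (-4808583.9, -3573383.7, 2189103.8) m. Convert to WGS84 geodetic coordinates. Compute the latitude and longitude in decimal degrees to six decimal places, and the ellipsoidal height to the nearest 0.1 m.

λ = atan2(Y, X) = -143.38300007°; p = √(X²+Y²) = 5990955.7 m.
Bowring's method on WGS84 (a = 6378137 m, b = 6356752.314 m) gives φ = 20.19670047°, h = 2772.681 m.

lat 20.196700°, lon -143.383000°, h 2772.7 m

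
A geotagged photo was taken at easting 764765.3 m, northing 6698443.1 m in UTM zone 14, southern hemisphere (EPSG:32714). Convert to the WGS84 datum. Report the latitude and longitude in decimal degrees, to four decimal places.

Zone 14S: λ₀ = -99°, k₀ = 0.9996, false easting 500000 m, false northing 10000000 m.
Meridian distance M = (N − FN)/k₀ = -3302878.1 m.
Inverse transverse Mercator on WGS84 gives φ = -29.81610021°, λ = -96.26039968°.

lat -29.8161°, lon -96.2604°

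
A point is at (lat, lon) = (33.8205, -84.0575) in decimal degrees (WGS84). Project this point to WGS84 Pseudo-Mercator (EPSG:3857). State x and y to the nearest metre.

x -9357238 m, y 4004725 m

Web Mercator is spherical with R = a = 6378137 m.
x = R·λ = 6378137 × -1.467080136 = -9357238.097 m.
y = R·ln tan(π/4 + φ/2) = 6378137 × 0.627883182 = 4004724.953 m.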